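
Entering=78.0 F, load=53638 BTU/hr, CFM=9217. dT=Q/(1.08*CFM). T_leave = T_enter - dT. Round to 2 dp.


dT = 53638/(1.08*9217) = 5.3884
T_leave = 78.0 - 5.3884 = 72.61 F

72.61 F


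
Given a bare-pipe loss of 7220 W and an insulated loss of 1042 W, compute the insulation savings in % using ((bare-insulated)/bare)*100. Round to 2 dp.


Savings = ((7220-1042)/7220)*100 = 85.57 %

85.57 %


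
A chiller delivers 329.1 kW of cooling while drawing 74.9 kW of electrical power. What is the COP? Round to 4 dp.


COP = 329.1 / 74.9 = 4.3939

4.3939


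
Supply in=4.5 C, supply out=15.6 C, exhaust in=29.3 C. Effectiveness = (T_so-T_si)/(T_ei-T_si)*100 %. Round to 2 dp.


eff = (15.6-4.5)/(29.3-4.5)*100 = 44.76 %

44.76 %


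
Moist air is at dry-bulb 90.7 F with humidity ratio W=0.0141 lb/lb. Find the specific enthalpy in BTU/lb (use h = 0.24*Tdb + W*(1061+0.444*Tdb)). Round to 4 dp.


h = 0.24*90.7 + 0.0141*(1061+0.444*90.7) = 37.2959 BTU/lb

37.2959 BTU/lb


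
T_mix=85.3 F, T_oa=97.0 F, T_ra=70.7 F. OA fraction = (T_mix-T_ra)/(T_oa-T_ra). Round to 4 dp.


frac = (85.3 - 70.7) / (97.0 - 70.7) = 0.5551

0.5551


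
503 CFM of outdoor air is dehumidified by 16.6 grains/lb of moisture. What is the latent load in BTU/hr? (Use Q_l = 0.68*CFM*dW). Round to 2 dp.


Q = 0.68 * 503 * 16.6 = 5677.86 BTU/hr

5677.86 BTU/hr


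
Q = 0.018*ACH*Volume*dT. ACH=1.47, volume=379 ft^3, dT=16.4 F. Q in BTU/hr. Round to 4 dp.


Q = 0.018 * 1.47 * 379 * 16.4 = 164.4648 BTU/hr

164.4648 BTU/hr


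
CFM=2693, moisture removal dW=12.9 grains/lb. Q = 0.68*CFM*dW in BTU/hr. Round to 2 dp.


Q = 0.68 * 2693 * 12.9 = 23623.00 BTU/hr

23623.00 BTU/hr


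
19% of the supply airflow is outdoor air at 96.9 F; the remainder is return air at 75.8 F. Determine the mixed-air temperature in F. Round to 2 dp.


T_mix = 0.19*96.9 + 0.81*75.8 = 79.81 F

79.81 F


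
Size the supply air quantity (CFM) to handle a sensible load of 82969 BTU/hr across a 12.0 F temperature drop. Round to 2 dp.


CFM = 82969 / (1.08 * 12.0) = 6401.93

6401.93 CFM


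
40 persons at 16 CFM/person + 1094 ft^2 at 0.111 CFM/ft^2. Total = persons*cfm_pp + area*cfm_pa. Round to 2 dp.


Total = 40*16 + 1094*0.111 = 761.43 CFM

761.43 CFM


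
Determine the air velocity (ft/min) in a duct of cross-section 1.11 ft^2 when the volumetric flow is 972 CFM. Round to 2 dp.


V = 972 / 1.11 = 875.68 ft/min

875.68 ft/min


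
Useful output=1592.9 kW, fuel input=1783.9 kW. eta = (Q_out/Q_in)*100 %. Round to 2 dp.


eta = (1592.9/1783.9)*100 = 89.29 %

89.29 %


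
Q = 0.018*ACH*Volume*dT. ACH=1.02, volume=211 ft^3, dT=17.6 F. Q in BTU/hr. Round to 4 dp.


Q = 0.018 * 1.02 * 211 * 17.6 = 68.1817 BTU/hr

68.1817 BTU/hr


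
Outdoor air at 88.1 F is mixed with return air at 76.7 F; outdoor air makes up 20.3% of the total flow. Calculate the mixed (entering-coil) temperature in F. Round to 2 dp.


T_mix = 76.7 + (20.3/100)*(88.1-76.7) = 79.01 F

79.01 F


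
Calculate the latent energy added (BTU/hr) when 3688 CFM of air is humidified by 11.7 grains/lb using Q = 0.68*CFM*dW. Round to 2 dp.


Q = 0.68 * 3688 * 11.7 = 29341.73 BTU/hr

29341.73 BTU/hr


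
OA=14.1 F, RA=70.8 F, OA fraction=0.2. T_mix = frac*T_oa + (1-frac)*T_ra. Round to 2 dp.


T_mix = 0.2*14.1 + 0.8*70.8 = 59.46 F

59.46 F


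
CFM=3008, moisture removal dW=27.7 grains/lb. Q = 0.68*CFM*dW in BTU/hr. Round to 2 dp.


Q = 0.68 * 3008 * 27.7 = 56658.69 BTU/hr

56658.69 BTU/hr


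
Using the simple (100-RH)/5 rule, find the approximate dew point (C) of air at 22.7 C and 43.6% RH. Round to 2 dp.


Td = 22.7 - (100-43.6)/5 = 11.42 C

11.42 C


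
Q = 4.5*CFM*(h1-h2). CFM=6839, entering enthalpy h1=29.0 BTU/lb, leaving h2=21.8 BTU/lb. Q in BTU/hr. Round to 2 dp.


Q = 4.5 * 6839 * (29.0 - 21.8) = 221583.60 BTU/hr

221583.60 BTU/hr


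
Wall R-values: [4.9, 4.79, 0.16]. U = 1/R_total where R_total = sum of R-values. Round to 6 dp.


R_total = 4.9 + 4.79 + 0.16 = 9.85
U = 1/9.85 = 0.101523

0.101523


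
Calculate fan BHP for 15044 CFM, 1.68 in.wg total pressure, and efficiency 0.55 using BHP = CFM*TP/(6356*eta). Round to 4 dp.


BHP = 15044 * 1.68 / (6356 * 0.55) = 7.2298 hp

7.2298 hp


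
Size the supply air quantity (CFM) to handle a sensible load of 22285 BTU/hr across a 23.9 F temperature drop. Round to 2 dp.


CFM = 22285 / (1.08 * 23.9) = 863.36

863.36 CFM


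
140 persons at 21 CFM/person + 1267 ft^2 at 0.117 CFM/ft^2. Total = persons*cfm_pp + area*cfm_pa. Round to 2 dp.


Total = 140*21 + 1267*0.117 = 3088.24 CFM

3088.24 CFM


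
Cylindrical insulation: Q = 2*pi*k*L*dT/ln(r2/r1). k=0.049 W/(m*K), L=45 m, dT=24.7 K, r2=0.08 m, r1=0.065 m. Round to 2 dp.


Q = 2*pi*0.049*45*24.7/ln(0.08/0.065) = 1648.07 W

1648.07 W


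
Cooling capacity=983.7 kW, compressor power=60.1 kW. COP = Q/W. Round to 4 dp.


COP = 983.7 / 60.1 = 16.3677

16.3677


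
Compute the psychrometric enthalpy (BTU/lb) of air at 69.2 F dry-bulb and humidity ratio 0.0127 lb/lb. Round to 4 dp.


h = 0.24*69.2 + 0.0127*(1061+0.444*69.2) = 30.4729 BTU/lb

30.4729 BTU/lb


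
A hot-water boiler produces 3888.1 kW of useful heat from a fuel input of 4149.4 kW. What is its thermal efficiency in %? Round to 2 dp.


eta = (3888.1/4149.4)*100 = 93.70 %

93.70 %


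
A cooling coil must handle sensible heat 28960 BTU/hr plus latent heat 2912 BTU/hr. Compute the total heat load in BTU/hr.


Qt = 28960 + 2912 = 31872 BTU/hr

31872 BTU/hr


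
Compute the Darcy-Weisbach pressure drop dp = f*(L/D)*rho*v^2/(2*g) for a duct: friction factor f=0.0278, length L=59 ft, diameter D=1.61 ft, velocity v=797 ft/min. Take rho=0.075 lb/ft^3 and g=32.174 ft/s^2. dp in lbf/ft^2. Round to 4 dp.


v_fps = 797/60 = 13.2833 ft/s
dp = 0.0278*(59/1.61)*0.075*13.2833^2/(2*32.174) = 0.2095 lbf/ft^2

0.2095 lbf/ft^2


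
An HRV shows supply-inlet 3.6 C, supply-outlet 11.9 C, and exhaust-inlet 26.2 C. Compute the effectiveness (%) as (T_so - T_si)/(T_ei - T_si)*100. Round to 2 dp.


eff = (11.9-3.6)/(26.2-3.6)*100 = 36.73 %

36.73 %


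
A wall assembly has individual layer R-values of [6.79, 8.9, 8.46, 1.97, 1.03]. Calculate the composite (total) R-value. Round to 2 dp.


R_total = 6.79 + 8.9 + 8.46 + 1.97 + 1.03 = 27.15

27.15


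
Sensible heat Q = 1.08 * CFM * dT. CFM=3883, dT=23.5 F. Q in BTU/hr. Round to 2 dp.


Q = 1.08 * 3883 * 23.5 = 98550.54 BTU/hr

98550.54 BTU/hr


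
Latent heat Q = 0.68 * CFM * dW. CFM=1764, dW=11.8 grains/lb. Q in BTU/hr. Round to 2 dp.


Q = 0.68 * 1764 * 11.8 = 14154.34 BTU/hr

14154.34 BTU/hr


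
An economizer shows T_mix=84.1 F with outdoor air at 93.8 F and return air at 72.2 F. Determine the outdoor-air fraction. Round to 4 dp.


frac = (84.1 - 72.2) / (93.8 - 72.2) = 0.5509

0.5509


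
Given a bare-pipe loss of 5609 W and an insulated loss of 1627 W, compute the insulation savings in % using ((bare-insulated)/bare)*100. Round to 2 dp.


Savings = ((5609-1627)/5609)*100 = 70.99 %

70.99 %


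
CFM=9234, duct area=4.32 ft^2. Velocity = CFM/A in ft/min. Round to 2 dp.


V = 9234 / 4.32 = 2137.50 ft/min

2137.50 ft/min


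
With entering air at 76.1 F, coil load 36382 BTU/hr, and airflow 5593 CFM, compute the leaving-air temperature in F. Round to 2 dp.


dT = 36382/(1.08*5593) = 6.0231
T_leave = 76.1 - 6.0231 = 70.08 F

70.08 F


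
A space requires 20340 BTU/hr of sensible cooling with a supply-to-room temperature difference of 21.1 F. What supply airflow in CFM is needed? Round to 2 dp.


CFM = 20340 / (1.08 * 21.1) = 892.58

892.58 CFM


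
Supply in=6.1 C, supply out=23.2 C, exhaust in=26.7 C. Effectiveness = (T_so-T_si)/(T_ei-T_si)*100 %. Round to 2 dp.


eff = (23.2-6.1)/(26.7-6.1)*100 = 83.01 %

83.01 %


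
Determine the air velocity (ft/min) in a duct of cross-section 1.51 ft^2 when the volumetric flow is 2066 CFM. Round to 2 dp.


V = 2066 / 1.51 = 1368.21 ft/min

1368.21 ft/min


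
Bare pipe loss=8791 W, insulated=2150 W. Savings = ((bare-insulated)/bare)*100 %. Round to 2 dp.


Savings = ((8791-2150)/8791)*100 = 75.54 %

75.54 %


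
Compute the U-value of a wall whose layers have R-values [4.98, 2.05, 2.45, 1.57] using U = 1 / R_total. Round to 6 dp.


R_total = 4.98 + 2.05 + 2.45 + 1.57 = 11.05
U = 1/11.05 = 0.090498

0.090498


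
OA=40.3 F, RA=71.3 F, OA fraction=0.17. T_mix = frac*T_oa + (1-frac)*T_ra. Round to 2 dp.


T_mix = 0.17*40.3 + 0.83*71.3 = 66.03 F

66.03 F


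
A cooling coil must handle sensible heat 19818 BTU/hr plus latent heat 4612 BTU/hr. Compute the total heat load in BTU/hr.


Qt = 19818 + 4612 = 24430 BTU/hr

24430 BTU/hr


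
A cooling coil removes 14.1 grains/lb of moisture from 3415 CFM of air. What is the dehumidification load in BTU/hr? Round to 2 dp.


Q = 0.68 * 3415 * 14.1 = 32743.02 BTU/hr

32743.02 BTU/hr


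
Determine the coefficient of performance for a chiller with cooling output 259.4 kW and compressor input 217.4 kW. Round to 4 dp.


COP = 259.4 / 217.4 = 1.1932

1.1932


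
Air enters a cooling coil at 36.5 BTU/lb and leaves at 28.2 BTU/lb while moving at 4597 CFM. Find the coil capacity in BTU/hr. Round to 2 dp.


Q = 4.5 * 4597 * (36.5 - 28.2) = 171697.95 BTU/hr

171697.95 BTU/hr


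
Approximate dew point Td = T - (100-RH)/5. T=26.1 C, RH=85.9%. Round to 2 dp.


Td = 26.1 - (100-85.9)/5 = 23.28 C

23.28 C


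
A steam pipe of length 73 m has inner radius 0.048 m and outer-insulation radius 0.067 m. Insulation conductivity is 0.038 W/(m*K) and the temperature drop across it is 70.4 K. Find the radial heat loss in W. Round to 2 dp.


Q = 2*pi*0.038*73*70.4/ln(0.067/0.048) = 3679.38 W

3679.38 W


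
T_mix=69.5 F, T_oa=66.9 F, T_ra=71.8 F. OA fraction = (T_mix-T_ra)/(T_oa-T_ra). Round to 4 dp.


frac = (69.5 - 71.8) / (66.9 - 71.8) = 0.4694

0.4694


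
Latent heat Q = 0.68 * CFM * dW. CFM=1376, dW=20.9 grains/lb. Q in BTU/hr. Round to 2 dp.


Q = 0.68 * 1376 * 20.9 = 19555.71 BTU/hr

19555.71 BTU/hr


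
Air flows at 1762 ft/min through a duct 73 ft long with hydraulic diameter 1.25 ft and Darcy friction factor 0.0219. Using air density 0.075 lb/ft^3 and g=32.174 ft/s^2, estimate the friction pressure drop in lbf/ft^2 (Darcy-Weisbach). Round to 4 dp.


v_fps = 1762/60 = 29.3667 ft/s
dp = 0.0219*(73/1.25)*0.075*29.3667^2/(2*32.174) = 1.2856 lbf/ft^2

1.2856 lbf/ft^2


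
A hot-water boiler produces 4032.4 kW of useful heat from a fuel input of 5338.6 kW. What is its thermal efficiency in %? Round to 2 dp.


eta = (4032.4/5338.6)*100 = 75.53 %

75.53 %


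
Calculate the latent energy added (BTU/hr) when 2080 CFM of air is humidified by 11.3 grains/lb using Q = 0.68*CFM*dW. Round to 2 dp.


Q = 0.68 * 2080 * 11.3 = 15982.72 BTU/hr

15982.72 BTU/hr


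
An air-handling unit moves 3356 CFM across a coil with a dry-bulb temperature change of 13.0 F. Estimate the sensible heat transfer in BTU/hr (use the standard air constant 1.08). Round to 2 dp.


Q = 1.08 * 3356 * 13.0 = 47118.24 BTU/hr

47118.24 BTU/hr


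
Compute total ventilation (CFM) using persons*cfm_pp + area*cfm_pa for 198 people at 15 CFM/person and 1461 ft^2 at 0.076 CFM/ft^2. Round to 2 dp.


Total = 198*15 + 1461*0.076 = 3081.04 CFM

3081.04 CFM


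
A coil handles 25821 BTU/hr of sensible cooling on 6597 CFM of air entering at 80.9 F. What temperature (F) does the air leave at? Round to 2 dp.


dT = 25821/(1.08*6597) = 3.6241
T_leave = 80.9 - 3.6241 = 77.28 F

77.28 F


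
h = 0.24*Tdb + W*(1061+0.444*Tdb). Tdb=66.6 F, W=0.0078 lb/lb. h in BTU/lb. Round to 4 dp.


h = 0.24*66.6 + 0.0078*(1061+0.444*66.6) = 24.4904 BTU/lb

24.4904 BTU/lb


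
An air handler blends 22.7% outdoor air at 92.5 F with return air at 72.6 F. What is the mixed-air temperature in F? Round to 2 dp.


T_mix = 72.6 + (22.7/100)*(92.5-72.6) = 77.12 F

77.12 F


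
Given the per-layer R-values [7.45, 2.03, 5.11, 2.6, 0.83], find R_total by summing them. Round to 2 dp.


R_total = 7.45 + 2.03 + 5.11 + 2.6 + 0.83 = 18.02

18.02


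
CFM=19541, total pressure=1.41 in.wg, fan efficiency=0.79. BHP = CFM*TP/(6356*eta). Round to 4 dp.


BHP = 19541 * 1.41 / (6356 * 0.79) = 5.4873 hp

5.4873 hp


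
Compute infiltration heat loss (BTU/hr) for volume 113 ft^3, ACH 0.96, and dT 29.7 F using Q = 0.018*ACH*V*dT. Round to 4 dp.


Q = 0.018 * 0.96 * 113 * 29.7 = 57.9934 BTU/hr

57.9934 BTU/hr


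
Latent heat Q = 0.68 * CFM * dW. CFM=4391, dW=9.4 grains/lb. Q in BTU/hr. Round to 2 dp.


Q = 0.68 * 4391 * 9.4 = 28067.27 BTU/hr

28067.27 BTU/hr


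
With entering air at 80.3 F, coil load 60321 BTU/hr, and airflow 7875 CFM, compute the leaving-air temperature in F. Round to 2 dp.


dT = 60321/(1.08*7875) = 7.0924
T_leave = 80.3 - 7.0924 = 73.21 F

73.21 F


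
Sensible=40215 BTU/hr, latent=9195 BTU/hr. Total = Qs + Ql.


Qt = 40215 + 9195 = 49410 BTU/hr

49410 BTU/hr


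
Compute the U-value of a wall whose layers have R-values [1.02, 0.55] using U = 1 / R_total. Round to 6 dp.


R_total = 1.02 + 0.55 = 1.57
U = 1/1.57 = 0.636943

0.636943


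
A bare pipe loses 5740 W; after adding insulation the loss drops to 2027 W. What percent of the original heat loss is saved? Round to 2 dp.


Savings = ((5740-2027)/5740)*100 = 64.69 %

64.69 %


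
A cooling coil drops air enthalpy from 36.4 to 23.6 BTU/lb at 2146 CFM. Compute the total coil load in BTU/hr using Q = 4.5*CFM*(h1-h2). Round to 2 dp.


Q = 4.5 * 2146 * (36.4 - 23.6) = 123609.60 BTU/hr

123609.60 BTU/hr


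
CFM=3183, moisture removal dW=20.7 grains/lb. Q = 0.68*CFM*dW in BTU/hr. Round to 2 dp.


Q = 0.68 * 3183 * 20.7 = 44803.91 BTU/hr

44803.91 BTU/hr


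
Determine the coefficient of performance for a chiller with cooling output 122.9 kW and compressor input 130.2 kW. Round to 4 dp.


COP = 122.9 / 130.2 = 0.9439

0.9439


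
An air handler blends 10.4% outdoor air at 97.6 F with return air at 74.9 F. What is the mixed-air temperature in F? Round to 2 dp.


T_mix = 74.9 + (10.4/100)*(97.6-74.9) = 77.26 F

77.26 F


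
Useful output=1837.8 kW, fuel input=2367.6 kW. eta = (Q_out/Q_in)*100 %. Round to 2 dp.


eta = (1837.8/2367.6)*100 = 77.62 %

77.62 %


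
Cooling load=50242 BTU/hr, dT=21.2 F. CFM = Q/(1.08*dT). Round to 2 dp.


CFM = 50242 / (1.08 * 21.2) = 2194.36

2194.36 CFM


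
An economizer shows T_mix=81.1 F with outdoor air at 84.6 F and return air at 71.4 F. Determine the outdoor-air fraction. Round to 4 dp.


frac = (81.1 - 71.4) / (84.6 - 71.4) = 0.7348

0.7348


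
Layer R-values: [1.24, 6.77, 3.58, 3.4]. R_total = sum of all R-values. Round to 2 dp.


R_total = 1.24 + 6.77 + 3.58 + 3.4 = 14.99

14.99


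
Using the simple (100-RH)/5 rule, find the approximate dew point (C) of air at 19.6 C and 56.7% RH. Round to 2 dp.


Td = 19.6 - (100-56.7)/5 = 10.94 C

10.94 C


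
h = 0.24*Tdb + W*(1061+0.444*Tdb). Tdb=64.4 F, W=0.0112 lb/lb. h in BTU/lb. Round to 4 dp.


h = 0.24*64.4 + 0.0112*(1061+0.444*64.4) = 27.6594 BTU/lb

27.6594 BTU/lb


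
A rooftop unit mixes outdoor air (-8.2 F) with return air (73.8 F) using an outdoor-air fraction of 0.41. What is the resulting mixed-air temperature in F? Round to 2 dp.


T_mix = 0.41*(-8.2) + 0.59*73.8 = 40.18 F

40.18 F


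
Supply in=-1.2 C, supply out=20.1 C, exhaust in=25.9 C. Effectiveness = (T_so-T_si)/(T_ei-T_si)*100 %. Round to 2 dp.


eff = (20.1-(-1.2))/(25.9-(-1.2))*100 = 78.60 %

78.60 %


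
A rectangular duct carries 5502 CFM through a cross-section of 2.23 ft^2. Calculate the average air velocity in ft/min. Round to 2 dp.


V = 5502 / 2.23 = 2467.26 ft/min

2467.26 ft/min


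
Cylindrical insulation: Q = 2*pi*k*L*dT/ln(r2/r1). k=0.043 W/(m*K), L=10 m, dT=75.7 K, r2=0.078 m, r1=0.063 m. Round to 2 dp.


Q = 2*pi*0.043*10*75.7/ln(0.078/0.063) = 957.63 W

957.63 W


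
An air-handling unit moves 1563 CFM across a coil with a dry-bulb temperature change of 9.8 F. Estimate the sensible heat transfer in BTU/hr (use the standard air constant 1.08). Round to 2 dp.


Q = 1.08 * 1563 * 9.8 = 16542.79 BTU/hr

16542.79 BTU/hr


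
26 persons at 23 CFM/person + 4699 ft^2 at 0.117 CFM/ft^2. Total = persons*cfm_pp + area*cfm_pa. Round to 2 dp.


Total = 26*23 + 4699*0.117 = 1147.78 CFM

1147.78 CFM


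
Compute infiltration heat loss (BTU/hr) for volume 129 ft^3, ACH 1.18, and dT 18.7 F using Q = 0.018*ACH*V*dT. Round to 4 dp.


Q = 0.018 * 1.18 * 129 * 18.7 = 51.2373 BTU/hr

51.2373 BTU/hr


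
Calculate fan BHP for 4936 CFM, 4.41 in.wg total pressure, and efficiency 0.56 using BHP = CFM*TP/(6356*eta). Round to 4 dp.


BHP = 4936 * 4.41 / (6356 * 0.56) = 6.1156 hp

6.1156 hp


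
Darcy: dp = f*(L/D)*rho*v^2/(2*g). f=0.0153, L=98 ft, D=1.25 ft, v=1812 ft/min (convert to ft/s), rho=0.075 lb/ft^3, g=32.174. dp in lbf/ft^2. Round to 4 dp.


v_fps = 1812/60 = 30.2 ft/s
dp = 0.0153*(98/1.25)*0.075*30.2^2/(2*32.174) = 1.2751 lbf/ft^2

1.2751 lbf/ft^2


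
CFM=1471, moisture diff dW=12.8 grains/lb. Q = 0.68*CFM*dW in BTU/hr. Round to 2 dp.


Q = 0.68 * 1471 * 12.8 = 12803.58 BTU/hr

12803.58 BTU/hr


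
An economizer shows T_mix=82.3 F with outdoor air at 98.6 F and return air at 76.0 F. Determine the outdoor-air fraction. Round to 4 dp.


frac = (82.3 - 76.0) / (98.6 - 76.0) = 0.2788

0.2788


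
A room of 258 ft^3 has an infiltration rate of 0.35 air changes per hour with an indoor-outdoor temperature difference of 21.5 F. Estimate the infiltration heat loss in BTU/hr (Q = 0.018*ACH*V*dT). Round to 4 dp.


Q = 0.018 * 0.35 * 258 * 21.5 = 34.9461 BTU/hr

34.9461 BTU/hr


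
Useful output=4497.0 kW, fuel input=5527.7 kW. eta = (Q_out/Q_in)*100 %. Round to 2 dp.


eta = (4497.0/5527.7)*100 = 81.35 %

81.35 %


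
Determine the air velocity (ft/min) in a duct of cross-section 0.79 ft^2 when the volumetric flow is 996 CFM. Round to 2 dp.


V = 996 / 0.79 = 1260.76 ft/min

1260.76 ft/min


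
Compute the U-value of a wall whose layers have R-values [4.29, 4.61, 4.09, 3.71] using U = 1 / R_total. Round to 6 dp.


R_total = 4.29 + 4.61 + 4.09 + 3.71 = 16.70
U = 1/16.70 = 0.059880

0.059880


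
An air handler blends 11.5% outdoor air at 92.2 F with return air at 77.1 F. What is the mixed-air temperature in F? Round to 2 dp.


T_mix = 77.1 + (11.5/100)*(92.2-77.1) = 78.84 F

78.84 F


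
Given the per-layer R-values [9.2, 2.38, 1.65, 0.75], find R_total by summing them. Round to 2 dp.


R_total = 9.2 + 2.38 + 1.65 + 0.75 = 13.98

13.98


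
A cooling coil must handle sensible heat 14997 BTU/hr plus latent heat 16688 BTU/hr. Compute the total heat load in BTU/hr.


Qt = 14997 + 16688 = 31685 BTU/hr

31685 BTU/hr


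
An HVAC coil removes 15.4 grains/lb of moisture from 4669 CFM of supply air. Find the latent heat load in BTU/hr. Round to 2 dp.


Q = 0.68 * 4669 * 15.4 = 48893.77 BTU/hr

48893.77 BTU/hr


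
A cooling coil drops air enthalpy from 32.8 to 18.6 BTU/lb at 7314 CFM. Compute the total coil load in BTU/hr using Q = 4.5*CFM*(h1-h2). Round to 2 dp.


Q = 4.5 * 7314 * (32.8 - 18.6) = 467364.60 BTU/hr

467364.60 BTU/hr


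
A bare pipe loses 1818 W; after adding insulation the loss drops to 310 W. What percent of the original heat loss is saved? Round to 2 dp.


Savings = ((1818-310)/1818)*100 = 82.95 %

82.95 %


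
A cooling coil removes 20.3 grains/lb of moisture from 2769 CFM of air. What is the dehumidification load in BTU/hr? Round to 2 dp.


Q = 0.68 * 2769 * 20.3 = 38223.28 BTU/hr

38223.28 BTU/hr


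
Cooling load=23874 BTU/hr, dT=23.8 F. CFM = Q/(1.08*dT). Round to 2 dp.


CFM = 23874 / (1.08 * 23.8) = 928.80

928.80 CFM


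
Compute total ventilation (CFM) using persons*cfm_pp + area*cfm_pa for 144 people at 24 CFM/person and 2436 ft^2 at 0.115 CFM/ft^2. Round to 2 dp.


Total = 144*24 + 2436*0.115 = 3736.14 CFM

3736.14 CFM


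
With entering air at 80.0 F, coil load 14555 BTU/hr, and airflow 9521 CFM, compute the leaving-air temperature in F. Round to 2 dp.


dT = 14555/(1.08*9521) = 1.4155
T_leave = 80.0 - 1.4155 = 78.58 F

78.58 F


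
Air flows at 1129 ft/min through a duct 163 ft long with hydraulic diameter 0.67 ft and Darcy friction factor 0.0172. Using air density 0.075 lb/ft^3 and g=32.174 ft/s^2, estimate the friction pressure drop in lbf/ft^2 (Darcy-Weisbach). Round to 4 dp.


v_fps = 1129/60 = 18.8167 ft/s
dp = 0.0172*(163/0.67)*0.075*18.8167^2/(2*32.174) = 1.7268 lbf/ft^2

1.7268 lbf/ft^2


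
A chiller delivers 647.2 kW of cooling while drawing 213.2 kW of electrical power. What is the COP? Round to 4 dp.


COP = 647.2 / 213.2 = 3.0356

3.0356


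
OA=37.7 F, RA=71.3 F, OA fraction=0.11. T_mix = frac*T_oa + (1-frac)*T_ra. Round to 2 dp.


T_mix = 0.11*37.7 + 0.89*71.3 = 67.60 F

67.60 F


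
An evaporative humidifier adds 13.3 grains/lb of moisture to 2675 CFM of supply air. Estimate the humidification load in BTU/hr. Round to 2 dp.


Q = 0.68 * 2675 * 13.3 = 24192.70 BTU/hr

24192.70 BTU/hr


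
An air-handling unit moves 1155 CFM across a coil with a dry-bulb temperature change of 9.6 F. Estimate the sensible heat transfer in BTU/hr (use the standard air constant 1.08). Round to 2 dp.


Q = 1.08 * 1155 * 9.6 = 11975.04 BTU/hr

11975.04 BTU/hr


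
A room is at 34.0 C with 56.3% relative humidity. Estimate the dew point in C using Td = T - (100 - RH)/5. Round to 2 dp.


Td = 34.0 - (100-56.3)/5 = 25.26 C

25.26 C


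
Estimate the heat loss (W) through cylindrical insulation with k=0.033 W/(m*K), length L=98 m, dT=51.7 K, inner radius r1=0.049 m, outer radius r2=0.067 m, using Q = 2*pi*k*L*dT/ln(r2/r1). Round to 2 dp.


Q = 2*pi*0.033*98*51.7/ln(0.067/0.049) = 3357.71 W

3357.71 W


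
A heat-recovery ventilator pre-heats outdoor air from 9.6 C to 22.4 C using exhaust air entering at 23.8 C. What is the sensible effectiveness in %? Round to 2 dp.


eff = (22.4-9.6)/(23.8-9.6)*100 = 90.14 %

90.14 %


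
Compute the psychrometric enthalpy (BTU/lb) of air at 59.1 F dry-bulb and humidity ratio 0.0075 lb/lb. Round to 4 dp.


h = 0.24*59.1 + 0.0075*(1061+0.444*59.1) = 22.3383 BTU/lb

22.3383 BTU/lb


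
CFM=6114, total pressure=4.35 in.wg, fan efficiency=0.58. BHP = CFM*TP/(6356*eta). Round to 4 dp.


BHP = 6114 * 4.35 / (6356 * 0.58) = 7.2144 hp

7.2144 hp


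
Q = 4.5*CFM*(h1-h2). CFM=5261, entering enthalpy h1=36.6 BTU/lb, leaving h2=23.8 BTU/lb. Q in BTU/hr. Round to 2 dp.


Q = 4.5 * 5261 * (36.6 - 23.8) = 303033.60 BTU/hr

303033.60 BTU/hr


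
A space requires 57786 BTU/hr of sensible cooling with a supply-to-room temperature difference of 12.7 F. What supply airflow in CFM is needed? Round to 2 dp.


CFM = 57786 / (1.08 * 12.7) = 4213.04

4213.04 CFM


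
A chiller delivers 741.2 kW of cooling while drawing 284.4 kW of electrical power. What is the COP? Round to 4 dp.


COP = 741.2 / 284.4 = 2.6062

2.6062


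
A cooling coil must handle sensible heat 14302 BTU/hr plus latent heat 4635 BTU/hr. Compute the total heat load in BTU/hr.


Qt = 14302 + 4635 = 18937 BTU/hr

18937 BTU/hr


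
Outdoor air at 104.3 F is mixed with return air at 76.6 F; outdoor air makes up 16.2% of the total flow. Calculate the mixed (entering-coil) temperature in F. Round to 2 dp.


T_mix = 76.6 + (16.2/100)*(104.3-76.6) = 81.09 F

81.09 F


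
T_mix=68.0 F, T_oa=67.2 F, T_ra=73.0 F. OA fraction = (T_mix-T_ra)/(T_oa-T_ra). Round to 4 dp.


frac = (68.0 - 73.0) / (67.2 - 73.0) = 0.8621

0.8621


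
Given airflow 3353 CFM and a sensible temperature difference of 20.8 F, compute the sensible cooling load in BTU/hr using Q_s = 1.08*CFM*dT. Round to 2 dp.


Q = 1.08 * 3353 * 20.8 = 75321.79 BTU/hr

75321.79 BTU/hr


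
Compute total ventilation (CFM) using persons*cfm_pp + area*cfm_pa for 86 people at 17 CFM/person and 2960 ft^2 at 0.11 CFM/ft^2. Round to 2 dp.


Total = 86*17 + 2960*0.11 = 1787.60 CFM

1787.60 CFM


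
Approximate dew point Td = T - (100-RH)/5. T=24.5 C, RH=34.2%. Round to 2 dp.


Td = 24.5 - (100-34.2)/5 = 11.34 C

11.34 C


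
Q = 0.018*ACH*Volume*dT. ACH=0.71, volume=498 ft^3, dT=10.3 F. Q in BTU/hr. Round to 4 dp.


Q = 0.018 * 0.71 * 498 * 10.3 = 65.5537 BTU/hr

65.5537 BTU/hr


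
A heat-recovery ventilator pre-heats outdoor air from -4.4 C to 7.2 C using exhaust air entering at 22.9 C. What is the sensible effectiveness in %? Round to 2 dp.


eff = (7.2-(-4.4))/(22.9-(-4.4))*100 = 42.49 %

42.49 %


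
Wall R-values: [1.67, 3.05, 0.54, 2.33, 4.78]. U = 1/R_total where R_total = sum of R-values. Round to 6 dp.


R_total = 1.67 + 3.05 + 0.54 + 2.33 + 4.78 = 12.37
U = 1/12.37 = 0.080841

0.080841


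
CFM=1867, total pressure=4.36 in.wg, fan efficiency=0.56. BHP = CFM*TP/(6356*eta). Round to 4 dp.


BHP = 1867 * 4.36 / (6356 * 0.56) = 2.2870 hp

2.2870 hp


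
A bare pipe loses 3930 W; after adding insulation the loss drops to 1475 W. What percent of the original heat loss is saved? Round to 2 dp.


Savings = ((3930-1475)/3930)*100 = 62.47 %

62.47 %


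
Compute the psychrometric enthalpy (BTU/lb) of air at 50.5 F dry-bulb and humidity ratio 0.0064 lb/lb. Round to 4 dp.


h = 0.24*50.5 + 0.0064*(1061+0.444*50.5) = 19.0539 BTU/lb

19.0539 BTU/lb


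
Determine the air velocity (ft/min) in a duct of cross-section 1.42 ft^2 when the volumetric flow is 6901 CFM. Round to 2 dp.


V = 6901 / 1.42 = 4859.86 ft/min

4859.86 ft/min


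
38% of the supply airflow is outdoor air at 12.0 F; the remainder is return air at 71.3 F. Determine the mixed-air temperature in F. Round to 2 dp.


T_mix = 0.38*12.0 + 0.62*71.3 = 48.77 F

48.77 F


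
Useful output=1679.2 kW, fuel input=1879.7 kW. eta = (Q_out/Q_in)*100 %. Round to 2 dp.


eta = (1679.2/1879.7)*100 = 89.33 %

89.33 %


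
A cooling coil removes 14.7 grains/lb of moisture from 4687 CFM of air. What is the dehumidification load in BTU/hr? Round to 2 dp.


Q = 0.68 * 4687 * 14.7 = 46851.25 BTU/hr

46851.25 BTU/hr


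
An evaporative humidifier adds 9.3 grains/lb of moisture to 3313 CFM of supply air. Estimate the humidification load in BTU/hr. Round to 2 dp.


Q = 0.68 * 3313 * 9.3 = 20951.41 BTU/hr

20951.41 BTU/hr


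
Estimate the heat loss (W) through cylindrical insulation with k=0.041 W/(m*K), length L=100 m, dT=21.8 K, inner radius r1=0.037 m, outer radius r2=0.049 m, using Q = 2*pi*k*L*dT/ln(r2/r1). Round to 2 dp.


Q = 2*pi*0.041*100*21.8/ln(0.049/0.037) = 1999.24 W

1999.24 W


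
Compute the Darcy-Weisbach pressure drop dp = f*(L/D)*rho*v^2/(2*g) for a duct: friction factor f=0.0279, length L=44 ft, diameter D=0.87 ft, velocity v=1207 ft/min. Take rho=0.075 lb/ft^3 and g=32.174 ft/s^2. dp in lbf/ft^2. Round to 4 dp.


v_fps = 1207/60 = 20.1167 ft/s
dp = 0.0279*(44/0.87)*0.075*20.1167^2/(2*32.174) = 0.6655 lbf/ft^2

0.6655 lbf/ft^2


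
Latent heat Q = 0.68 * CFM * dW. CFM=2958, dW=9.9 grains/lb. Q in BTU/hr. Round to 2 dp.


Q = 0.68 * 2958 * 9.9 = 19913.26 BTU/hr

19913.26 BTU/hr


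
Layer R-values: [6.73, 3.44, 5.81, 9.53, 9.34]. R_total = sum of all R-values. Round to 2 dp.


R_total = 6.73 + 3.44 + 5.81 + 9.53 + 9.34 = 34.85

34.85


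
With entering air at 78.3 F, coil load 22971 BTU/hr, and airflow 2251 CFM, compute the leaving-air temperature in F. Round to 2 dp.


dT = 22971/(1.08*2251) = 9.4489
T_leave = 78.3 - 9.4489 = 68.85 F

68.85 F


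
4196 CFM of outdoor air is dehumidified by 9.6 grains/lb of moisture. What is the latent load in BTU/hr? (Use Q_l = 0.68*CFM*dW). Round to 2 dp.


Q = 0.68 * 4196 * 9.6 = 27391.49 BTU/hr

27391.49 BTU/hr


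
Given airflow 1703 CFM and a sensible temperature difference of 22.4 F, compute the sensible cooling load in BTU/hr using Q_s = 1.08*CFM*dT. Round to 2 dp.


Q = 1.08 * 1703 * 22.4 = 41198.98 BTU/hr

41198.98 BTU/hr


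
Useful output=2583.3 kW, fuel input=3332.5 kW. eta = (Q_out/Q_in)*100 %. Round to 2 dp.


eta = (2583.3/3332.5)*100 = 77.52 %

77.52 %


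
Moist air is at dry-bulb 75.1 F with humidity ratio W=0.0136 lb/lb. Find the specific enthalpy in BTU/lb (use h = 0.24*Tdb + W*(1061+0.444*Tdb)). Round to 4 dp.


h = 0.24*75.1 + 0.0136*(1061+0.444*75.1) = 32.9071 BTU/lb

32.9071 BTU/lb


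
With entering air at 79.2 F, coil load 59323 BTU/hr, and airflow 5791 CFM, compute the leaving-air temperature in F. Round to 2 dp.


dT = 59323/(1.08*5791) = 9.4852
T_leave = 79.2 - 9.4852 = 69.71 F

69.71 F


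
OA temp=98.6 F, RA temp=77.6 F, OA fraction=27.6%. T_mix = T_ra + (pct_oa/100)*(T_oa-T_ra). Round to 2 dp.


T_mix = 77.6 + (27.6/100)*(98.6-77.6) = 83.40 F

83.40 F


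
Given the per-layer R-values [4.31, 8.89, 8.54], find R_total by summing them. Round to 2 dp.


R_total = 4.31 + 8.89 + 8.54 = 21.74

21.74


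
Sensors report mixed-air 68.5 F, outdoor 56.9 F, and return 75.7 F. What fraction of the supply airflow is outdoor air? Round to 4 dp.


frac = (68.5 - 75.7) / (56.9 - 75.7) = 0.3830

0.3830


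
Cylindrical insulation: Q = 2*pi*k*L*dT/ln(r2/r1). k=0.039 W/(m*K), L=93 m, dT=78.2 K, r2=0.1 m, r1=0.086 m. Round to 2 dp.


Q = 2*pi*0.039*93*78.2/ln(0.1/0.086) = 11815.90 W

11815.90 W


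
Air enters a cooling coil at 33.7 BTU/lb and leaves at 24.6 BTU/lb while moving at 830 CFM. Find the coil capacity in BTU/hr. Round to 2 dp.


Q = 4.5 * 830 * (33.7 - 24.6) = 33988.50 BTU/hr

33988.50 BTU/hr


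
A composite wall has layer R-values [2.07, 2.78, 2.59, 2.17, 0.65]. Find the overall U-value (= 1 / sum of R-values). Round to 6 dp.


R_total = 2.07 + 2.78 + 2.59 + 2.17 + 0.65 = 10.26
U = 1/10.26 = 0.097466

0.097466


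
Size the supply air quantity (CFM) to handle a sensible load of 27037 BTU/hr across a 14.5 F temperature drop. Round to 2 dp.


CFM = 27037 / (1.08 * 14.5) = 1726.50

1726.50 CFM


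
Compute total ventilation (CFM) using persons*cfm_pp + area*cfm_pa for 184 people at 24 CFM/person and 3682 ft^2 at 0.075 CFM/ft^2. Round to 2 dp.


Total = 184*24 + 3682*0.075 = 4692.15 CFM

4692.15 CFM


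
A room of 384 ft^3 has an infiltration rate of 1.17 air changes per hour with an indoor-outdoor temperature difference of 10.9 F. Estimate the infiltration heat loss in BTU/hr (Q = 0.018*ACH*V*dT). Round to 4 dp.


Q = 0.018 * 1.17 * 384 * 10.9 = 88.1487 BTU/hr

88.1487 BTU/hr


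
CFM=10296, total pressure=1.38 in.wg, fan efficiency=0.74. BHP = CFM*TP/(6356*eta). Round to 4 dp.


BHP = 10296 * 1.38 / (6356 * 0.74) = 3.0209 hp

3.0209 hp


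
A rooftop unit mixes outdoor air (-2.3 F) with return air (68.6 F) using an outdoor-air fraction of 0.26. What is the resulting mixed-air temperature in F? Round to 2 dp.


T_mix = 0.26*(-2.3) + 0.74*68.6 = 50.17 F

50.17 F


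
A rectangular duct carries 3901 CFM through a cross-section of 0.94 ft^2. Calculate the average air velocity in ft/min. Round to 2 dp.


V = 3901 / 0.94 = 4150.00 ft/min

4150.00 ft/min


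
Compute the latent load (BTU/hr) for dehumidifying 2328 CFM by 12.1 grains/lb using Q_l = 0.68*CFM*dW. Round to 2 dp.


Q = 0.68 * 2328 * 12.1 = 19154.78 BTU/hr

19154.78 BTU/hr


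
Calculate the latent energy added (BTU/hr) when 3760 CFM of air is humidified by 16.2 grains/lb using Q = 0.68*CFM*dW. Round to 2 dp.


Q = 0.68 * 3760 * 16.2 = 41420.16 BTU/hr

41420.16 BTU/hr


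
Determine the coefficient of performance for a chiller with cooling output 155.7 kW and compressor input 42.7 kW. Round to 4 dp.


COP = 155.7 / 42.7 = 3.6464

3.6464


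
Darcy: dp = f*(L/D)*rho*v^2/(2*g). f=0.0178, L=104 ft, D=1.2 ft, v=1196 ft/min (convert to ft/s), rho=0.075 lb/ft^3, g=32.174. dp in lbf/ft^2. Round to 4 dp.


v_fps = 1196/60 = 19.9333 ft/s
dp = 0.0178*(104/1.2)*0.075*19.9333^2/(2*32.174) = 0.7144 lbf/ft^2

0.7144 lbf/ft^2


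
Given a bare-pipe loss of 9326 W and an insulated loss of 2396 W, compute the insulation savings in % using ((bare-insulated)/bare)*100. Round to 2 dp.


Savings = ((9326-2396)/9326)*100 = 74.31 %

74.31 %


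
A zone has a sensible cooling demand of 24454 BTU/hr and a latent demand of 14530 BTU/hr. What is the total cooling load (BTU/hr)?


Qt = 24454 + 14530 = 38984 BTU/hr

38984 BTU/hr


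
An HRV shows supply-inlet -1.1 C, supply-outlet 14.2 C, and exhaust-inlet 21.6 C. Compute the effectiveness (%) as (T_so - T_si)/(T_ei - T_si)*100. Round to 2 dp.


eff = (14.2-(-1.1))/(21.6-(-1.1))*100 = 67.40 %

67.40 %


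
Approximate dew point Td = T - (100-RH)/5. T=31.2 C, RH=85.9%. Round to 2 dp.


Td = 31.2 - (100-85.9)/5 = 28.38 C

28.38 C


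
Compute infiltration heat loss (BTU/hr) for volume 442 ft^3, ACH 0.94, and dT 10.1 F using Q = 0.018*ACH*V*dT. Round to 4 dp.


Q = 0.018 * 0.94 * 442 * 10.1 = 75.5343 BTU/hr

75.5343 BTU/hr


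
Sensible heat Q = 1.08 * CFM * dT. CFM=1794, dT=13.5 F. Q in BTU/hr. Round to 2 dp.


Q = 1.08 * 1794 * 13.5 = 26156.52 BTU/hr

26156.52 BTU/hr


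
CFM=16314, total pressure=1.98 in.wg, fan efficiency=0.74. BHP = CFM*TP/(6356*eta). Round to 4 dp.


BHP = 16314 * 1.98 / (6356 * 0.74) = 6.8677 hp

6.8677 hp


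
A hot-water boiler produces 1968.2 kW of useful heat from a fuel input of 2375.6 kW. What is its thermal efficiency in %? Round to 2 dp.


eta = (1968.2/2375.6)*100 = 82.85 %

82.85 %


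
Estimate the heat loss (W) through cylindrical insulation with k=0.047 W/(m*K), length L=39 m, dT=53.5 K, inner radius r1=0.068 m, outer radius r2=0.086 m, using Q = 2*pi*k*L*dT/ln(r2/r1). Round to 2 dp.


Q = 2*pi*0.047*39*53.5/ln(0.086/0.068) = 2623.76 W

2623.76 W


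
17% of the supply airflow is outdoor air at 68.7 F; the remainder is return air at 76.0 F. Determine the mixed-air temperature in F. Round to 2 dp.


T_mix = 0.17*68.7 + 0.83*76.0 = 74.76 F

74.76 F


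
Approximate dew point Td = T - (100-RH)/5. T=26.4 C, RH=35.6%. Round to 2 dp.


Td = 26.4 - (100-35.6)/5 = 13.52 C

13.52 C


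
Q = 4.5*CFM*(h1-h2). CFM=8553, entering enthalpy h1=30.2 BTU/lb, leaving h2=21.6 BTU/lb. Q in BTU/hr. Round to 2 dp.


Q = 4.5 * 8553 * (30.2 - 21.6) = 331001.10 BTU/hr

331001.10 BTU/hr


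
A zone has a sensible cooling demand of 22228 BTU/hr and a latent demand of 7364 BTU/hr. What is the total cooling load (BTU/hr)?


Qt = 22228 + 7364 = 29592 BTU/hr

29592 BTU/hr


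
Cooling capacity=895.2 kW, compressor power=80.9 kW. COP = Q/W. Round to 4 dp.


COP = 895.2 / 80.9 = 11.0655

11.0655


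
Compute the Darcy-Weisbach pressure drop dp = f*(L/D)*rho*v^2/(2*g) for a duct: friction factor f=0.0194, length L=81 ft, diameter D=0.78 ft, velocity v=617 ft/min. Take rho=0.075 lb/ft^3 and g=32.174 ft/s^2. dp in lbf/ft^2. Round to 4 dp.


v_fps = 617/60 = 10.2833 ft/s
dp = 0.0194*(81/0.78)*0.075*10.2833^2/(2*32.174) = 0.2483 lbf/ft^2

0.2483 lbf/ft^2


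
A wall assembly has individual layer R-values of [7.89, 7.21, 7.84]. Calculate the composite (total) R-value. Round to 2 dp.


R_total = 7.89 + 7.21 + 7.84 = 22.94

22.94


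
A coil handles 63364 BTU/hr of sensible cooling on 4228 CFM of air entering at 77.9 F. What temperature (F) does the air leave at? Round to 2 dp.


dT = 63364/(1.08*4228) = 13.8766
T_leave = 77.9 - 13.8766 = 64.02 F

64.02 F


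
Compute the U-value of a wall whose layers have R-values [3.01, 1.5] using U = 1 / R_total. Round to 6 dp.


R_total = 3.01 + 1.5 = 4.51
U = 1/4.51 = 0.221729

0.221729


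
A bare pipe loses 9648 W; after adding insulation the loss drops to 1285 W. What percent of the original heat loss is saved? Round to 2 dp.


Savings = ((9648-1285)/9648)*100 = 86.68 %

86.68 %


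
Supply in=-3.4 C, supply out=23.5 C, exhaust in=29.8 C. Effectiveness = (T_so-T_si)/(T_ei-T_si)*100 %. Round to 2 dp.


eff = (23.5-(-3.4))/(29.8-(-3.4))*100 = 81.02 %

81.02 %


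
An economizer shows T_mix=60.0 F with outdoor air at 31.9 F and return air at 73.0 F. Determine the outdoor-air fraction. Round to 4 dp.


frac = (60.0 - 73.0) / (31.9 - 73.0) = 0.3163

0.3163


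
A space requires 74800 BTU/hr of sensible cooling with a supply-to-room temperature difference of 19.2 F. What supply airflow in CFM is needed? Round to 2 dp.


CFM = 74800 / (1.08 * 19.2) = 3607.25

3607.25 CFM


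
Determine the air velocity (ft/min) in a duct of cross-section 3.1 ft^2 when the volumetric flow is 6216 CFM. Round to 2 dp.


V = 6216 / 3.1 = 2005.16 ft/min

2005.16 ft/min


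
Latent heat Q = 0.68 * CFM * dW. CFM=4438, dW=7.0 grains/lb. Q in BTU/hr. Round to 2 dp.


Q = 0.68 * 4438 * 7.0 = 21124.88 BTU/hr

21124.88 BTU/hr


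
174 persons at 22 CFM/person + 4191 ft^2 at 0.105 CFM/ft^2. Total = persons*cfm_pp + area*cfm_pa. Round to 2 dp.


Total = 174*22 + 4191*0.105 = 4268.06 CFM

4268.06 CFM


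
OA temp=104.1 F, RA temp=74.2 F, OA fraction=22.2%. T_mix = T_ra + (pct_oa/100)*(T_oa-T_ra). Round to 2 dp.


T_mix = 74.2 + (22.2/100)*(104.1-74.2) = 80.84 F

80.84 F


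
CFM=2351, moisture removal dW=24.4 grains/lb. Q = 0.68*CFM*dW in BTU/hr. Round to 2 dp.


Q = 0.68 * 2351 * 24.4 = 39007.79 BTU/hr

39007.79 BTU/hr


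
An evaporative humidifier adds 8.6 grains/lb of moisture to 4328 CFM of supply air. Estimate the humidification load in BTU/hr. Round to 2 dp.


Q = 0.68 * 4328 * 8.6 = 25310.14 BTU/hr

25310.14 BTU/hr


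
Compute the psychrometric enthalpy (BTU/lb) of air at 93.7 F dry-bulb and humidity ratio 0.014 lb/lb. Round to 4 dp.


h = 0.24*93.7 + 0.014*(1061+0.444*93.7) = 37.9244 BTU/lb

37.9244 BTU/lb


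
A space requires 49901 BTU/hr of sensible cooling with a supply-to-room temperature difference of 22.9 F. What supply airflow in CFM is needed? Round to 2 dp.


CFM = 49901 / (1.08 * 22.9) = 2017.67

2017.67 CFM


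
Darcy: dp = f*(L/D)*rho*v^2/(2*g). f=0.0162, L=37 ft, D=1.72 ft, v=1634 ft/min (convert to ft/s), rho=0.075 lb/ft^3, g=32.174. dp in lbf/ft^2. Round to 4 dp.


v_fps = 1634/60 = 27.2333 ft/s
dp = 0.0162*(37/1.72)*0.075*27.2333^2/(2*32.174) = 0.3012 lbf/ft^2

0.3012 lbf/ft^2


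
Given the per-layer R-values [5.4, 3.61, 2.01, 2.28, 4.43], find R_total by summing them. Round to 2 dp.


R_total = 5.4 + 3.61 + 2.01 + 2.28 + 4.43 = 17.73

17.73


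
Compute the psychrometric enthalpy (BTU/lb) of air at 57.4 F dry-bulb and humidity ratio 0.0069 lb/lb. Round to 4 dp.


h = 0.24*57.4 + 0.0069*(1061+0.444*57.4) = 21.2728 BTU/lb

21.2728 BTU/lb


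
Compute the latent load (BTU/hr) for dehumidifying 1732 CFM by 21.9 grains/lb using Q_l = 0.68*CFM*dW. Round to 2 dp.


Q = 0.68 * 1732 * 21.9 = 25792.94 BTU/hr

25792.94 BTU/hr


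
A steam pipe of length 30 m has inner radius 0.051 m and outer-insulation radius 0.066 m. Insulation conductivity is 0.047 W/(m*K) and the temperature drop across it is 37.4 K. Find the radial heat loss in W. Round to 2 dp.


Q = 2*pi*0.047*30*37.4/ln(0.066/0.051) = 1285.11 W

1285.11 W


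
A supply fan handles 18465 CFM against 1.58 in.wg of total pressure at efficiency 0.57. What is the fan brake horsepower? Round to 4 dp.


BHP = 18465 * 1.58 / (6356 * 0.57) = 8.0528 hp

8.0528 hp


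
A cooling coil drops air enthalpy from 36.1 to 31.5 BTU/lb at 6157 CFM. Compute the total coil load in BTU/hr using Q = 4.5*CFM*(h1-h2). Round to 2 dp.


Q = 4.5 * 6157 * (36.1 - 31.5) = 127449.90 BTU/hr

127449.90 BTU/hr


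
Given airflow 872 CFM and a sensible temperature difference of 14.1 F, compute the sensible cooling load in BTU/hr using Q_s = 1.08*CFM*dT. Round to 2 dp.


Q = 1.08 * 872 * 14.1 = 13278.82 BTU/hr

13278.82 BTU/hr
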